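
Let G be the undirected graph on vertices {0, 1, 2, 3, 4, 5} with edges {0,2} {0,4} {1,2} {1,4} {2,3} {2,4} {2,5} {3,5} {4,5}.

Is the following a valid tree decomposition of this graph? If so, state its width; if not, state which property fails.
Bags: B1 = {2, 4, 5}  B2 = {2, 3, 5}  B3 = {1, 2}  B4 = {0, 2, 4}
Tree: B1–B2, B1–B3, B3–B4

A tree decomposition must satisfy three properties: every vertex lies in some bag; for every edge, both endpoints lie together in some bag; and for every vertex, the bags containing it form a connected subtree. Here edge (4,1) lies in no bag, so the decomposition is invalid.

No — edge (4,1) lies in no bag.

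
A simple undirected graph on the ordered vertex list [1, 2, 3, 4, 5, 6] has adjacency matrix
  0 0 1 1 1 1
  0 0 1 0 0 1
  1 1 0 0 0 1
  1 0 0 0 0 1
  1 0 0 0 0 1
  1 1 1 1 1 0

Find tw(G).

A width-2 tree decomposition is:
Bags: B1 = {1, 3, 6}  B2 = {2, 3, 6}  B3 = {1, 5, 6}  B4 = {1, 4, 6}
Tree: B1–B2, B1–B3, B3–B4
Each bag holds 3 vertices, so the decomposition has width 2, which upper-bounds the treewidth. On the other hand G contains the 3-clique {1, 3, 6}. A clique must lie in a single bag of any decomposition, so no decomposition can have width below 2. Therefore the treewidth is 2.

2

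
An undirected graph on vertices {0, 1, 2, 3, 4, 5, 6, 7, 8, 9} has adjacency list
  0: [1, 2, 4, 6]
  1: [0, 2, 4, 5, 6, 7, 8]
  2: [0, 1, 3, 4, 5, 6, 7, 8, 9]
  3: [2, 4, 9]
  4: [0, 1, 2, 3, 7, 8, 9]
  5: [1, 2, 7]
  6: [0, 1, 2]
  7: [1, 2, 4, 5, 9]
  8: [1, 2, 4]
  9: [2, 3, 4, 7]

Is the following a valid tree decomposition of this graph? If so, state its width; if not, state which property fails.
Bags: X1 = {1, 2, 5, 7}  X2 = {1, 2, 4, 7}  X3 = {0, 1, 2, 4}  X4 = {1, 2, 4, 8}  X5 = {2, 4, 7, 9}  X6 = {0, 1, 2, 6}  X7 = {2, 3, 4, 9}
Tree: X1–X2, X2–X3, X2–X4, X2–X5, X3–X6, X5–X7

Every vertex of G appears in some bag (union = {0, 1, 2, 3, 4, 5, 6, 7, 8, 9}); every edge is covered by a bag; and for each vertex v the set of bags containing v is connected in the bag tree. The decomposition is therefore valid. The largest bag has 4 vertices, so the width is 3.

Yes; width 3.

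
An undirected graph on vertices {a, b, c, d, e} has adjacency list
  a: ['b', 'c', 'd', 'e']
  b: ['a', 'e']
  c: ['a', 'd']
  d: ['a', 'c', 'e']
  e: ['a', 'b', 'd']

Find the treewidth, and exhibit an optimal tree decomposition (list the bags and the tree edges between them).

Treewidth 2.
One such decomposition:
Bags: B1 = {a, d, e}  B2 = {a, c, d}  B3 = {a, b, e}
Tree: B1–B2, B1–B3

The largest bag has 3 vertices, giving width 2; this decomposition certifies tw(G) ≤ 2. For the lower bound, the 3 vertices {a, d, e} are pairwise adjacent, and any tree decomposition puts a clique entirely inside one bag — forcing width ≥ 2. Combining the bounds, tw(G) = 2.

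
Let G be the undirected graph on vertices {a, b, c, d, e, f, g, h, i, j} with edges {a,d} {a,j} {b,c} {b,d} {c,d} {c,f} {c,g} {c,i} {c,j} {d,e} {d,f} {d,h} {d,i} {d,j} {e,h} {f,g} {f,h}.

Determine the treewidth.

2

A width-2 tree decomposition is:
Bags: B1 = {c, d, f}  B2 = {d, f, h}  B3 = {c, d, j}  B4 = {c, d, i}  B5 = {d, e, h}  B6 = {b, c, d}  B7 = {c, f, g}  B8 = {a, d, j}
Tree: B1–B2, B1–B3, B1–B4, B2–B5, B4–B6, B1–B7, B3–B8
Every bag has size at most 3, so the width is 3 − 1 = 2 and tw(G) ≤ 2. Conversely, {d, e, h} is a clique of size 3, and the vertices of any clique must share a bag in every tree decomposition; so some bag has ≥ 3 vertices and tw(G) ≥ 2. Hence tw(G) = 2 exactly.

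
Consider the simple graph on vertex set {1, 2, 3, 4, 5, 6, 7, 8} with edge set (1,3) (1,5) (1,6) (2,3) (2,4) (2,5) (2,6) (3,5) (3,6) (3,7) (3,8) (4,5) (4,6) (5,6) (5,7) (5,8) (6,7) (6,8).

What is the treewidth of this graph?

3

A width-3 tree decomposition is:
Bags: B1 = {1, 3, 5, 6}  B2 = {3, 5, 6, 8}  B3 = {2, 3, 5, 6}  B4 = {2, 4, 5, 6}  B5 = {3, 5, 6, 7}
Tree: B1–B2, B2–B3, B3–B4, B2–B5
The largest bag has 4 vertices, giving width 3; this decomposition certifies tw(G) ≤ 3. On the other hand G contains the 4-clique {3, 5, 6, 8}. A clique must lie in a single bag of any decomposition, so no decomposition can have width below 3. The upper and lower bounds meet at 3, so that is the treewidth.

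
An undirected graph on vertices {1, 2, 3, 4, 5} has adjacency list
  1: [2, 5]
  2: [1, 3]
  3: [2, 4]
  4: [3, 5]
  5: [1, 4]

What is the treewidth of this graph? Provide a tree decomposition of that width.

Every bag has size at most 3, so the width is 3 − 1 = 2 and tw(G) ≤ 2. The edges 5–1–2–3–4–5 form a cycle, so G is not a tree and its treewidth is at least 2. Therefore the treewidth is 2.

Treewidth 2.
One optimal decomposition is:
Bags: B1 = {1, 2, 5}  B2 = {2, 3, 5}  B3 = {3, 4, 5}
Tree: B1–B2, B2–B3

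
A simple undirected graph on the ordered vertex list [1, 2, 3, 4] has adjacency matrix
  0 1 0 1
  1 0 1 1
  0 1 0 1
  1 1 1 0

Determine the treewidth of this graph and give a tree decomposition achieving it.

Each bag holds 3 vertices, so the decomposition has width 2, which upper-bounds the treewidth. On the other hand G contains the 3-clique {1, 2, 4}. A clique must lie in a single bag of any decomposition, so no decomposition can have width below 2. Hence tw(G) = 2 exactly.

Treewidth 2.
One optimal decomposition is:
Bags: B1 = {2, 3, 4}  B2 = {1, 2, 4}
Tree: B1–B2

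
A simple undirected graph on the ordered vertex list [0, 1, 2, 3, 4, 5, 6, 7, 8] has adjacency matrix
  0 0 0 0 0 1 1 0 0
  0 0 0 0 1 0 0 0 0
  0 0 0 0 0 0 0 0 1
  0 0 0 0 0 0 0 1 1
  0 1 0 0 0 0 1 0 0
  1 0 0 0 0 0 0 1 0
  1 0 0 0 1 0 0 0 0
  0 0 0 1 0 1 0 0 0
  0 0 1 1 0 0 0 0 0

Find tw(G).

1

A width-1 tree decomposition is:
Bags: B1 = {2, 8}  B2 = {3, 8}  B3 = {3, 7}  B4 = {5, 7}  B5 = {0, 5}  B6 = {0, 6}  B7 = {4, 6}  B8 = {1, 4}
Tree: B1–B2, B2–B3, B3–B4, B4–B5, B5–B6, B6–B7, B7–B8
Every bag has size at most 2, so the width is 2 − 1 = 1 and tw(G) ≤ 1. Any graph with an edge has treewidth ≥ 1, and G has the edge 2–8. Therefore the treewidth is 1.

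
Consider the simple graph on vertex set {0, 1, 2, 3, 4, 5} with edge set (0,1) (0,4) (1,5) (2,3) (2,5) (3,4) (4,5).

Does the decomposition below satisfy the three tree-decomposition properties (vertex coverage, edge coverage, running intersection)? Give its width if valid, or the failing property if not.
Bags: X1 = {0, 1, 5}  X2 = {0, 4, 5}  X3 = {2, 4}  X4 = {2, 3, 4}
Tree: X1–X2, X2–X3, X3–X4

No — edge (5,2) lies in no bag.

A tree decomposition must satisfy three properties: every vertex lies in some bag; for every edge, both endpoints lie together in some bag; and for every vertex, the bags containing it form a connected subtree. Here edge (5,2) lies in no bag, so the decomposition is invalid.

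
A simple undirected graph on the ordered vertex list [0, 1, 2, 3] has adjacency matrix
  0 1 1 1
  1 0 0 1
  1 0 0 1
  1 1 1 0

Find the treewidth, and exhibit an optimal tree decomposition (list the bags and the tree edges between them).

Treewidth 2.
One such decomposition:
Bags: B1 = {0, 1, 3}  B2 = {0, 2, 3}
Tree: B1–B2

Every bag has size at most 3, so the width is 3 − 1 = 2 and tw(G) ≤ 2. For the lower bound, the 3 vertices {0, 1, 3} are pairwise adjacent, and any tree decomposition puts a clique entirely inside one bag — forcing width ≥ 2. Combining the bounds, tw(G) = 2.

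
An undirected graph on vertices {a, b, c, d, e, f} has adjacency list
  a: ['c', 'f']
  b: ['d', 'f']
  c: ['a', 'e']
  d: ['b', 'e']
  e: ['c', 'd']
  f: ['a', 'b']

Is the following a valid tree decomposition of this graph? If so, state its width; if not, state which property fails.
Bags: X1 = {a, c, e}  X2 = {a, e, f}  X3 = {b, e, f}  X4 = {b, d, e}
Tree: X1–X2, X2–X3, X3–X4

Yes; width 2.

Checking the three conditions: (i) the bags cover all of {a, b, c, d, e, f}; (ii) for each edge, some bag contains both endpoints; (iii) the bags containing any fixed vertex form a subtree. All hold, so the decomposition is valid with width 3 − 1 = 2.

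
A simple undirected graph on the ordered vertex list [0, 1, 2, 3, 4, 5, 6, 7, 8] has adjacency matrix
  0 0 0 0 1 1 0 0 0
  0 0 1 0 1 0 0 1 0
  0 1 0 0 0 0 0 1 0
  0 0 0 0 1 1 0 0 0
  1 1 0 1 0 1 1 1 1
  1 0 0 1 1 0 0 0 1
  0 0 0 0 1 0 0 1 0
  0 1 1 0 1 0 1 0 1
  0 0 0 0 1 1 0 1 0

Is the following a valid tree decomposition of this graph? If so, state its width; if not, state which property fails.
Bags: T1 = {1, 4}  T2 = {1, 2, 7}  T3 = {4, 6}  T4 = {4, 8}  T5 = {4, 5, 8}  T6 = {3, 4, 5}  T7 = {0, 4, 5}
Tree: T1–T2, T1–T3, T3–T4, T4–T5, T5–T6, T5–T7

No — edge (7,4) lies in no bag.

A tree decomposition must satisfy three properties: every vertex lies in some bag; for every edge, both endpoints lie together in some bag; and for every vertex, the bags containing it form a connected subtree. Here edge (7,4) lies in no bag, so the decomposition is invalid.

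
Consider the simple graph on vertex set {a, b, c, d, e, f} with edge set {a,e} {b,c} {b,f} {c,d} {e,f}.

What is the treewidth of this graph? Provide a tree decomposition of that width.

Each bag holds 2 vertices, so the decomposition has width 1, which upper-bounds the treewidth. Since G has at least one edge (e.g. d–c), it is not an edgeless graph, so tw(G) ≥ 1. Therefore the treewidth is 1.

Treewidth 1.
One optimal decomposition is:
Bags: B1 = {c, d}  B2 = {b, c}  B3 = {b, f}  B4 = {e, f}  B5 = {a, e}
Tree: B1–B2, B2–B3, B3–B4, B4–B5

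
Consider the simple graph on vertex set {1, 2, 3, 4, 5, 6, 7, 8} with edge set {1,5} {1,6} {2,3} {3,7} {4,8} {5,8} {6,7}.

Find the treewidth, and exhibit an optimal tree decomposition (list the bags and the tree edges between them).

Treewidth 1.
One such decomposition:
Bags: B1 = {2, 3}  B2 = {3, 7}  B3 = {6, 7}  B4 = {1, 6}  B5 = {1, 5}  B6 = {5, 8}  B7 = {4, 8}
Tree: B1–B2, B2–B3, B3–B4, B4–B5, B5–B6, B6–B7

Each bag holds 2 vertices, so the decomposition has width 1, which upper-bounds the treewidth. Since G has at least one edge (e.g. 2–3), it is not an edgeless graph, so tw(G) ≥ 1. Combining the bounds, tw(G) = 1.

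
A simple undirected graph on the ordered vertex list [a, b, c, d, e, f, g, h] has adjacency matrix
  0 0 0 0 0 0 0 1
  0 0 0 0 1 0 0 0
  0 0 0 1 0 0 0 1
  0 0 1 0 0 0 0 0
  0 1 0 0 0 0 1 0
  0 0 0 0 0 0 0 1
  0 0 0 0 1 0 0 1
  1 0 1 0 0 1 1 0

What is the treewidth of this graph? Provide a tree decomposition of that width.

Treewidth 1.
One optimal decomposition is:
Bags: B1 = {f, h}  B2 = {g, h}  B3 = {e, g}  B4 = {a, h}  B5 = {c, h}  B6 = {c, d}  B7 = {b, e}
Tree: B1–B2, B2–B3, B2–B4, B1–B5, B5–B6, B3–B7

Each bag holds 2 vertices, so the decomposition has width 1, which upper-bounds the treewidth. Since G has at least one edge (e.g. h–f), it is not an edgeless graph, so tw(G) ≥ 1. Combining the bounds, tw(G) = 1.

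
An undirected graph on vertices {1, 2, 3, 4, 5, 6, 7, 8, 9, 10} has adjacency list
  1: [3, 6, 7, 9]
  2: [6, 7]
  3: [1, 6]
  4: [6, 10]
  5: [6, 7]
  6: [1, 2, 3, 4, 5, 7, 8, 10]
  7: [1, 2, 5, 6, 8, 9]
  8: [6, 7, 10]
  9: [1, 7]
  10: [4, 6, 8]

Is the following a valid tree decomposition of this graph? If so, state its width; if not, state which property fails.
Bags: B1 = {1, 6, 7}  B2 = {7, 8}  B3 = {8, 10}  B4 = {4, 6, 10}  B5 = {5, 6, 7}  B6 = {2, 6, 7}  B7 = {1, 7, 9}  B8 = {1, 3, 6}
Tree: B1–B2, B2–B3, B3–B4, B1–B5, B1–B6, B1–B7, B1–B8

A tree decomposition must satisfy three properties: every vertex lies in some bag; for every edge, both endpoints lie together in some bag; and for every vertex, the bags containing it form a connected subtree. Here edge (6,8) lies in no bag, so the decomposition is invalid.

No — edge (6,8) lies in no bag.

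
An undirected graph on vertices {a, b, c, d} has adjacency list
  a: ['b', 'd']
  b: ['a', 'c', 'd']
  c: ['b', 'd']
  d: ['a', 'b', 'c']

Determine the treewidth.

A width-2 tree decomposition is:
Bags: B1 = {b, c, d}  B2 = {a, b, d}
Tree: B1–B2
The largest bag has 3 vertices, giving width 2; this decomposition certifies tw(G) ≤ 2. For the lower bound, the 3 vertices {b, c, d} are pairwise adjacent, and any tree decomposition puts a clique entirely inside one bag — forcing width ≥ 2. Hence tw(G) = 2 exactly.

2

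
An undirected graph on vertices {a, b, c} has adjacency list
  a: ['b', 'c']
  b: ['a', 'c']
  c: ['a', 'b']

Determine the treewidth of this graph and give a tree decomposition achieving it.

A single bag containing all 3 vertices is trivially a valid decomposition of width 2. For the lower bound, the 3 vertices {a, b, c} are pairwise adjacent, and any tree decomposition puts a clique entirely inside one bag — forcing width ≥ 2. Hence tw(G) = 2 exactly.

Treewidth 2.
One optimal decomposition is:
Bags: B1 = {a, b, c}
Tree: (single bag)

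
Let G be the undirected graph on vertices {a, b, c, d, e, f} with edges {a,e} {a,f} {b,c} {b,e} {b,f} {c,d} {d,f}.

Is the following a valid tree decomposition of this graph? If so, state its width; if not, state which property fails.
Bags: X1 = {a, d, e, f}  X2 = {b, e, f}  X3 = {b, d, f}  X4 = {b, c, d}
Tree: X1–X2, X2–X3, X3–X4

No — bags containing vertex d are not connected in the tree.

A tree decomposition must satisfy three properties: every vertex lies in some bag; for every edge, both endpoints lie together in some bag; and for every vertex, the bags containing it form a connected subtree. Here bags containing vertex d are not connected in the tree, so the decomposition is invalid.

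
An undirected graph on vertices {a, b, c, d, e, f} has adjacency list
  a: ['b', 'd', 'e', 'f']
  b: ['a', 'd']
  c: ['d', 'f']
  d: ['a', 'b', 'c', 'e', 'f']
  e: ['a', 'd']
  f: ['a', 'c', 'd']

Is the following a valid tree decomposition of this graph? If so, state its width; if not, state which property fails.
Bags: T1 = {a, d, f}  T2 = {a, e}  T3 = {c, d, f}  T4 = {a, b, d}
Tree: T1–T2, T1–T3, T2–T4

A tree decomposition must satisfy three properties: every vertex lies in some bag; for every edge, both endpoints lie together in some bag; and for every vertex, the bags containing it form a connected subtree. Here edge (d,e) lies in no bag, so the decomposition is invalid.

No — edge (d,e) lies in no bag.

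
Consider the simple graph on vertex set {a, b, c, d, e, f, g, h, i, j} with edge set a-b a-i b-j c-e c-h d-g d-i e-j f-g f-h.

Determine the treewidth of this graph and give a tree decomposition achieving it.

The largest bag has 3 vertices, giving width 2; this decomposition certifies tw(G) ≤ 2. Since i–d–g–f–h–c–e–j–b–a–i is a cycle in G, G is not acyclic. Forests are exactly the graphs of treewidth ≤ 1, so tw(G) ≥ 2. Combining the bounds, tw(G) = 2.

Treewidth 2.
One such decomposition:
Bags: B1 = {d, g, i}  B2 = {f, g, i}  B3 = {f, h, i}  B4 = {c, h, i}  B5 = {c, e, i}  B6 = {e, i, j}  B7 = {b, i, j}  B8 = {a, b, i}
Tree: B1–B2, B2–B3, B3–B4, B4–B5, B5–B6, B6–B7, B7–B8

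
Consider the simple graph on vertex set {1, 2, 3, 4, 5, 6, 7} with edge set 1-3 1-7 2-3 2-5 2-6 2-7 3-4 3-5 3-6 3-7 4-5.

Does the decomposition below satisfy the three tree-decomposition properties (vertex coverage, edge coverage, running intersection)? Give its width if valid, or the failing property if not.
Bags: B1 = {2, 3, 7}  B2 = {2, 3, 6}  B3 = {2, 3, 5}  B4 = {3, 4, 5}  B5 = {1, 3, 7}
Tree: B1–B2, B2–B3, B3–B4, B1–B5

Every vertex of G appears in some bag (union = {1, 2, 3, 4, 5, 6, 7}); every edge is covered by a bag; and for each vertex v the set of bags containing v is connected in the bag tree. The decomposition is therefore valid. The largest bag has 3 vertices, so the width is 2.

Yes; width 2.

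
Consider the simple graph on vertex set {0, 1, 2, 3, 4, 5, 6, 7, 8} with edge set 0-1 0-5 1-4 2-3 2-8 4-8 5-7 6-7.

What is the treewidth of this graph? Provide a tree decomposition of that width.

The largest bag has 2 vertices, giving width 1; this decomposition certifies tw(G) ≤ 1. Since G has at least one edge (e.g. 6–7), it is not an edgeless graph, so tw(G) ≥ 1. The upper and lower bounds meet at 1, so that is the treewidth.

Treewidth 1.
One such decomposition:
Bags: B1 = {6, 7}  B2 = {5, 7}  B3 = {0, 5}  B4 = {0, 1}  B5 = {1, 4}  B6 = {4, 8}  B7 = {2, 8}  B8 = {2, 3}
Tree: B1–B2, B2–B3, B3–B4, B4–B5, B5–B6, B6–B7, B7–B8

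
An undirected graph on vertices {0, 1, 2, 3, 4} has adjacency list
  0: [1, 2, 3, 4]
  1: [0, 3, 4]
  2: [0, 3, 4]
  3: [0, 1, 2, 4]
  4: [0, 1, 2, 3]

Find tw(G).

A width-3 tree decomposition is:
Bags: B1 = {0, 1, 3, 4}  B2 = {0, 2, 3, 4}
Tree: B1–B2
The largest bag has 4 vertices, giving width 3; this decomposition certifies tw(G) ≤ 3. On the other hand G contains the 4-clique {0, 1, 3, 4}. A clique must lie in a single bag of any decomposition, so no decomposition can have width below 3. The upper and lower bounds meet at 3, so that is the treewidth.

3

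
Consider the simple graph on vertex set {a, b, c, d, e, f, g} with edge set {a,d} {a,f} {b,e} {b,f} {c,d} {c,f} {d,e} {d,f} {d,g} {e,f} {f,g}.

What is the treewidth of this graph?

2

A width-2 tree decomposition is:
Bags: B1 = {d, f, g}  B2 = {d, e, f}  B3 = {c, d, f}  B4 = {a, d, f}  B5 = {b, e, f}
Tree: B1–B2, B2–B3, B1–B4, B2–B5
The largest bag has 3 vertices, giving width 2; this decomposition certifies tw(G) ≤ 2. On the other hand G contains the 3-clique {d, f, g}. A clique must lie in a single bag of any decomposition, so no decomposition can have width below 2. Therefore the treewidth is 2.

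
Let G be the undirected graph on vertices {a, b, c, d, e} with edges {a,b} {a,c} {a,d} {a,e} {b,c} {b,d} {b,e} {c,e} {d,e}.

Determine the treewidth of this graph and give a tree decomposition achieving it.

Each bag holds 4 vertices, so the decomposition has width 3, which upper-bounds the treewidth. Conversely, {a, b, d, e} is a clique of size 4, and the vertices of any clique must share a bag in every tree decomposition; so some bag has ≥ 4 vertices and tw(G) ≥ 3. Hence tw(G) = 3 exactly.

Treewidth 3.
Bags: B1 = {a, b, d, e}  B2 = {a, b, c, e}
Tree: B1–B2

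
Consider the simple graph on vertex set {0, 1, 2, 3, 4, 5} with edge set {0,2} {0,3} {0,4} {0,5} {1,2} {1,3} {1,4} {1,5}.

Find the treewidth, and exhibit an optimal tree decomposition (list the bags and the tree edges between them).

Every bag has size at most 3, so the width is 3 − 1 = 2 and tw(G) ≤ 2. For the lower bound, G contains the cycle 1–4–0–5–1, so G is not a forest; only forests have treewidth ≤ 1, hence tw(G) ≥ 2. Hence tw(G) = 2 exactly.

Treewidth 2.
Bags: B1 = {0, 1, 4}  B2 = {0, 1, 5}  B3 = {0, 1, 3}  B4 = {0, 1, 2}
Tree: B1–B2, B2–B3, B3–B4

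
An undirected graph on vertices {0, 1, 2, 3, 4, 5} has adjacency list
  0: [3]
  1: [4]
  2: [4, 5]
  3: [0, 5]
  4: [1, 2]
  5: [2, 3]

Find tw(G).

1

A width-1 tree decomposition is:
Bags: B1 = {0, 3}  B2 = {3, 5}  B3 = {2, 5}  B4 = {2, 4}  B5 = {1, 4}
Tree: B1–B2, B2–B3, B3–B4, B4–B5
Every bag has size at most 2, so the width is 2 − 1 = 1 and tw(G) ≤ 1. Any graph with an edge has treewidth ≥ 1, and G has the edge 0–3. Therefore the treewidth is 1.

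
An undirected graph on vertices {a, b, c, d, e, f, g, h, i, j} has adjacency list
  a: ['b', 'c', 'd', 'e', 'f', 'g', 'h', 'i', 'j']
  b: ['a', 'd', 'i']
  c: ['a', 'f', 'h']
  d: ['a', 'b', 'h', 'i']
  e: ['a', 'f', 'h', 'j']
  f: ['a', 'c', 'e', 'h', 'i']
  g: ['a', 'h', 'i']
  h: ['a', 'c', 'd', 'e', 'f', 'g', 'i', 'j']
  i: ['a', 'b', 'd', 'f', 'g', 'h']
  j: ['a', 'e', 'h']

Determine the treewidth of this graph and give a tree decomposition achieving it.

Every bag has size at most 4, so the width is 4 − 1 = 3 and tw(G) ≤ 3. For the lower bound, the 4 vertices {a, d, h, i} are pairwise adjacent, and any tree decomposition puts a clique entirely inside one bag — forcing width ≥ 3. Combining the bounds, tw(G) = 3.

Treewidth 3.
One optimal decomposition is:
Bags: B1 = {a, f, h, i}  B2 = {a, e, f, h}  B3 = {a, d, h, i}  B4 = {a, g, h, i}  B5 = {a, c, f, h}  B6 = {a, e, h, j}  B7 = {a, b, d, i}
Tree: B1–B2, B1–B3, B3–B4, B1–B5, B2–B6, B3–B7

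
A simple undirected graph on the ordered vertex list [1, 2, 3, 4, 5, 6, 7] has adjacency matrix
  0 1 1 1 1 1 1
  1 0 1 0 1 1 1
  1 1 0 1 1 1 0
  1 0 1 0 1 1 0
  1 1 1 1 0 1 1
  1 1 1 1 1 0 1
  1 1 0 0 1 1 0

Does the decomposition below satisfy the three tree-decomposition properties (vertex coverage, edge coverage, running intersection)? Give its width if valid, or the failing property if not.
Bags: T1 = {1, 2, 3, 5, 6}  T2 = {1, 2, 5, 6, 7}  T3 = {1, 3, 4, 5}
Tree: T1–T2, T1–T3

A tree decomposition must satisfy three properties: every vertex lies in some bag; for every edge, both endpoints lie together in some bag; and for every vertex, the bags containing it form a connected subtree. Here edge (6,4) lies in no bag, so the decomposition is invalid.

No — edge (6,4) lies in no bag.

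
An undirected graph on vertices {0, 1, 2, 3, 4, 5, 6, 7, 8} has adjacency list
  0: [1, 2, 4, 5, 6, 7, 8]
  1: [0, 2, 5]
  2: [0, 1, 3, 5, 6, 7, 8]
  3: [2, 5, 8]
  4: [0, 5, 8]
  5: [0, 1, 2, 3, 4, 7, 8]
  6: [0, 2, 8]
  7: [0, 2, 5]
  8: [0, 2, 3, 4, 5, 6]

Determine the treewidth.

3

A width-3 tree decomposition is:
Bags: B1 = {0, 2, 5, 7}  B2 = {0, 1, 2, 5}  B3 = {0, 2, 5, 8}  B4 = {0, 4, 5, 8}  B5 = {2, 3, 5, 8}  B6 = {0, 2, 6, 8}
Tree: B1–B2, B2–B3, B3–B4, B3–B5, B3–B6
Every bag has size at most 4, so the width is 4 − 1 = 3 and tw(G) ≤ 3. On the other hand G contains the 4-clique {0, 2, 5, 8}. A clique must lie in a single bag of any decomposition, so no decomposition can have width below 3. Hence tw(G) = 3 exactly.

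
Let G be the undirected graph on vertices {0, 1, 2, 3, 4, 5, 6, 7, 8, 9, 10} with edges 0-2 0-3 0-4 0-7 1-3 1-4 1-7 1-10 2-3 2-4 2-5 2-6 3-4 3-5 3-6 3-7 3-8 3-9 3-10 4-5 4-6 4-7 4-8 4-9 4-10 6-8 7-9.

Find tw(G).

3

A width-3 tree decomposition is:
Bags: B1 = {0, 2, 3, 4}  B2 = {0, 3, 4, 7}  B3 = {2, 3, 4, 6}  B4 = {1, 3, 4, 7}  B5 = {1, 3, 4, 10}  B6 = {3, 4, 7, 9}  B7 = {2, 3, 4, 5}  B8 = {3, 4, 6, 8}
Tree: B1–B2, B1–B3, B2–B4, B4–B5, B2–B6, B1–B7, B3–B8
The largest bag has 4 vertices, giving width 3; this decomposition certifies tw(G) ≤ 3. On the other hand G contains the 4-clique {1, 3, 4, 10}. A clique must lie in a single bag of any decomposition, so no decomposition can have width below 3. Hence tw(G) = 3 exactly.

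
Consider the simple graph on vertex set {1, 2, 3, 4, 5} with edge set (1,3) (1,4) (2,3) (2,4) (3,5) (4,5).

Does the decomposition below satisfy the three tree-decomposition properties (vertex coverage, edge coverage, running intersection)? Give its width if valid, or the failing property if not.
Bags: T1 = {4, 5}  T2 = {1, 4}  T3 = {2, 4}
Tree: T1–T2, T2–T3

A tree decomposition must satisfy three properties: every vertex lies in some bag; for every edge, both endpoints lie together in some bag; and for every vertex, the bags containing it form a connected subtree. Here vertex 3 appears in no bag, so the decomposition is invalid.

No — vertex 3 appears in no bag.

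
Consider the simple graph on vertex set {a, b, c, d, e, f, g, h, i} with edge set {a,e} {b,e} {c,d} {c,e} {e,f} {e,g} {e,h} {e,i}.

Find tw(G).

1

A width-1 tree decomposition is:
Bags: B1 = {a, e}  B2 = {e, h}  B3 = {e, f}  B4 = {c, e}  B5 = {b, e}  B6 = {e, g}  B7 = {c, d}  B8 = {e, i}
Tree: B1–B2, B1–B3, B2–B4, B4–B5, B1–B6, B4–B7, B5–B8
Each bag holds 2 vertices, so the decomposition has width 1, which upper-bounds the treewidth. Any graph with an edge has treewidth ≥ 1, and G has the edge a–e. Hence tw(G) = 1 exactly.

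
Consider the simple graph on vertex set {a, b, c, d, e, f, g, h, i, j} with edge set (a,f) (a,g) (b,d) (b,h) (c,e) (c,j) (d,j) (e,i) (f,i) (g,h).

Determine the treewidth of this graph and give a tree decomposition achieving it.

Treewidth 2.
One optimal decomposition is:
Bags: B1 = {b, g, h}  B2 = {a, b, g}  B3 = {a, b, f}  B4 = {b, f, i}  B5 = {b, e, i}  B6 = {b, c, e}  B7 = {b, c, j}  B8 = {b, d, j}
Tree: B1–B2, B2–B3, B3–B4, B4–B5, B5–B6, B6–B7, B7–B8

The largest bag has 3 vertices, giving width 2; this decomposition certifies tw(G) ≤ 2. Since b–h–g–a–f–i–e–c–j–d–b is a cycle in G, G is not acyclic. Forests are exactly the graphs of treewidth ≤ 1, so tw(G) ≥ 2. The upper and lower bounds meet at 2, so that is the treewidth.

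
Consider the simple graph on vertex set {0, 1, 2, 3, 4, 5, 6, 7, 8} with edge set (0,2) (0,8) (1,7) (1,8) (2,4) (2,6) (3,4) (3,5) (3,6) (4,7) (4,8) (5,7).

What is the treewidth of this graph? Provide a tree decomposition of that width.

Treewidth 3.
Bags: B1 = {2, 3, 5, 6}  B2 = {2, 3, 4, 5}  B3 = {2, 4, 5, 7}  B4 = {0, 2, 4, 7}  B5 = {0, 4, 7, 8}  B6 = {0, 1, 7, 8}
Tree: B1–B2, B2–B3, B3–B4, B4–B5, B5–B6

Each bag holds 4 vertices, so the decomposition has width 3, which upper-bounds the treewidth. For the lower bound: the 4 vertex sets {3,5,6}, {2}, {4}, {0,1,7,8} are disjoint, each induces a connected subgraph, and every pair is joined by at least one edge of G. Contracting each set to a single vertex therefore yields K_{4} as a minor, and since treewidth is minor-monotone, tw(G) ≥ tw(K_{4}) = 3. The upper and lower bounds meet at 3, so that is the treewidth.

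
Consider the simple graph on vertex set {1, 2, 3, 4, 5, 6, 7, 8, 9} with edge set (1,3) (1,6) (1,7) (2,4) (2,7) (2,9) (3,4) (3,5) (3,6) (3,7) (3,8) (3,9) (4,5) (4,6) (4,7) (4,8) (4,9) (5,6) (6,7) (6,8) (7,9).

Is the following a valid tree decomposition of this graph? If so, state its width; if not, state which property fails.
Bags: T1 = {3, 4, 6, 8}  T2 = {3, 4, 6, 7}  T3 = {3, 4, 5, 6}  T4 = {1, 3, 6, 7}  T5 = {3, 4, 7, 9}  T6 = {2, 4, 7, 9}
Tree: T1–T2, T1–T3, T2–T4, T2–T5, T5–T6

Yes; width 3.

Checking the three conditions: (i) the bags cover all of {1, 2, 3, 4, 5, 6, 7, 8, 9}; (ii) for each edge, some bag contains both endpoints; (iii) the bags containing any fixed vertex form a subtree. All hold, so the decomposition is valid with width 4 − 1 = 3.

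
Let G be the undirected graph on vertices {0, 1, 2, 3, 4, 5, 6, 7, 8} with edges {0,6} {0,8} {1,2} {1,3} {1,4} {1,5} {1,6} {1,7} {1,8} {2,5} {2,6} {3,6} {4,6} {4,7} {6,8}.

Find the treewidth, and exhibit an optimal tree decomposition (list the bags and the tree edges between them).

Treewidth 2.
One such decomposition:
Bags: B1 = {1, 3, 6}  B2 = {1, 6, 8}  B3 = {1, 2, 6}  B4 = {1, 2, 5}  B5 = {0, 6, 8}  B6 = {1, 4, 6}  B7 = {1, 4, 7}
Tree: B1–B2, B2–B3, B3–B4, B2–B5, B2–B6, B6–B7

Every bag has size at most 3, so the width is 3 − 1 = 2 and tw(G) ≤ 2. For the lower bound, the 3 vertices {0, 6, 8} are pairwise adjacent, and any tree decomposition puts a clique entirely inside one bag — forcing width ≥ 2. Combining the bounds, tw(G) = 2.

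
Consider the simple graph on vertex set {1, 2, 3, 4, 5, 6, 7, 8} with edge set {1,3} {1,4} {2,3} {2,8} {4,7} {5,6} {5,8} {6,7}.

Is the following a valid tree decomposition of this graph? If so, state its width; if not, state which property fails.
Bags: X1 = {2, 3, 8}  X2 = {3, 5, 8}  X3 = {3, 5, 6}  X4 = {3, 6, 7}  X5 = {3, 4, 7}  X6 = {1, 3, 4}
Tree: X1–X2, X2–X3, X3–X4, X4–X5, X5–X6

Vertex coverage: the bags together contain {1, 2, 3, 4, 5, 6, 7, 8}, the full vertex set. Edge coverage: each edge of G has both endpoints in at least one bag. Running intersection: for every vertex, the bags containing it form a connected subtree. All three properties hold, so this is a valid tree decomposition of width max|bag| − 1 = 2, and hence tw(G) ≤ 2.

Yes; width 2.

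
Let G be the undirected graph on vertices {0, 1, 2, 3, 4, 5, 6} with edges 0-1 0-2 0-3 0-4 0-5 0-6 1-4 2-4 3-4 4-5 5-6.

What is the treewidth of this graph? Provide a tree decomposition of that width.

Treewidth 2.
One optimal decomposition is:
Bags: B1 = {0, 5, 6}  B2 = {0, 4, 5}  B3 = {0, 1, 4}  B4 = {0, 2, 4}  B5 = {0, 3, 4}
Tree: B1–B2, B2–B3, B2–B4, B2–B5

Every bag has size at most 3, so the width is 3 − 1 = 2 and tw(G) ≤ 2. Conversely, {0, 1, 4} is a clique of size 3, and the vertices of any clique must share a bag in every tree decomposition; so some bag has ≥ 3 vertices and tw(G) ≥ 2. Therefore the treewidth is 2.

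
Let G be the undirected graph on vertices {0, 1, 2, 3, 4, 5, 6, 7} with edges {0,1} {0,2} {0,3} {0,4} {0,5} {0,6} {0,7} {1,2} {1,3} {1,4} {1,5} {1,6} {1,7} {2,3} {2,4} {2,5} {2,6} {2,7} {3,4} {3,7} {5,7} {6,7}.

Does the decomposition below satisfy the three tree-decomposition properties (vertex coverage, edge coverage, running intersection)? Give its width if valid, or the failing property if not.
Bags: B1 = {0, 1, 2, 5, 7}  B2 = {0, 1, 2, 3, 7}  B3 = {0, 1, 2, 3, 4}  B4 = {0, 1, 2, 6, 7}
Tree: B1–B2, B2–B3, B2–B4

Yes; width 4.

Every vertex of G appears in some bag (union = {0, 1, 2, 3, 4, 5, 6, 7}); every edge is covered by a bag; and for each vertex v the set of bags containing v is connected in the bag tree. The decomposition is therefore valid. The largest bag has 5 vertices, so the width is 4.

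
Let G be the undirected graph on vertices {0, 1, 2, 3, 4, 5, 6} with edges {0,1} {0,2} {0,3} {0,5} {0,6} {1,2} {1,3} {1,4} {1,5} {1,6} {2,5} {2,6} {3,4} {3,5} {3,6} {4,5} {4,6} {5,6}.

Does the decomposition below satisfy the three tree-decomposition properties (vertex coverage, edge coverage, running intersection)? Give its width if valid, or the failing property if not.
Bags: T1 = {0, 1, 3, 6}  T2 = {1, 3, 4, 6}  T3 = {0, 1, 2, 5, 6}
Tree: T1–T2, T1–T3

A tree decomposition must satisfy three properties: every vertex lies in some bag; for every edge, both endpoints lie together in some bag; and for every vertex, the bags containing it form a connected subtree. Here edge (5,3) lies in no bag, so the decomposition is invalid.

No — edge (5,3) lies in no bag.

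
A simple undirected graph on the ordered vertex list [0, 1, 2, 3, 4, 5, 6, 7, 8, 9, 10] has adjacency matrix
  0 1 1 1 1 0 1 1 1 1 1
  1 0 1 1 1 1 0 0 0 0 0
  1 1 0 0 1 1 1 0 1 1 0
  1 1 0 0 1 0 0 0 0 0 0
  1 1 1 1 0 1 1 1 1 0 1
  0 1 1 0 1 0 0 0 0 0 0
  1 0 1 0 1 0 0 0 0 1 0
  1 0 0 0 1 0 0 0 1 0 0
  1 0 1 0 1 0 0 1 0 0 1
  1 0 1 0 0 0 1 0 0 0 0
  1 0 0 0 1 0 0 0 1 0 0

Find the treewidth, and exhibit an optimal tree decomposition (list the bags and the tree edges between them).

Treewidth 3.
Bags: B1 = {0, 4, 7, 8}  B2 = {0, 2, 4, 8}  B3 = {0, 1, 2, 4}  B4 = {0, 1, 3, 4}  B5 = {0, 2, 4, 6}  B6 = {0, 4, 8, 10}  B7 = {0, 2, 6, 9}  B8 = {1, 2, 4, 5}
Tree: B1–B2, B2–B3, B3–B4, B3–B5, B1–B6, B5–B7, B3–B8

The largest bag has 4 vertices, giving width 3; this decomposition certifies tw(G) ≤ 3. On the other hand G contains the 4-clique {0, 2, 6, 9}. A clique must lie in a single bag of any decomposition, so no decomposition can have width below 3. Hence tw(G) = 3 exactly.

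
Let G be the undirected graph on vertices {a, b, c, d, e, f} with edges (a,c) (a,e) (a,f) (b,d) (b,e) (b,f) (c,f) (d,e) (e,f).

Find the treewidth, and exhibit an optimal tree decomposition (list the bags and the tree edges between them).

Each bag holds 3 vertices, so the decomposition has width 2, which upper-bounds the treewidth. For the lower bound, the 3 vertices {b, d, e} are pairwise adjacent, and any tree decomposition puts a clique entirely inside one bag — forcing width ≥ 2. Hence tw(G) = 2 exactly.

Treewidth 2.
Bags: B1 = {b, d, e}  B2 = {b, e, f}  B3 = {a, e, f}  B4 = {a, c, f}
Tree: B1–B2, B2–B3, B3–B4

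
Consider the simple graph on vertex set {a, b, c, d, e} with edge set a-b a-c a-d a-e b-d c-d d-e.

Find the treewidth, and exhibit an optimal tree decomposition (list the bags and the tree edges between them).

Treewidth 2.
Bags: B1 = {a, c, d}  B2 = {a, b, d}  B3 = {a, d, e}
Tree: B1–B2, B1–B3

Each bag holds 3 vertices, so the decomposition has width 2, which upper-bounds the treewidth. On the other hand G contains the 3-clique {a, d, e}. A clique must lie in a single bag of any decomposition, so no decomposition can have width below 2. Therefore the treewidth is 2.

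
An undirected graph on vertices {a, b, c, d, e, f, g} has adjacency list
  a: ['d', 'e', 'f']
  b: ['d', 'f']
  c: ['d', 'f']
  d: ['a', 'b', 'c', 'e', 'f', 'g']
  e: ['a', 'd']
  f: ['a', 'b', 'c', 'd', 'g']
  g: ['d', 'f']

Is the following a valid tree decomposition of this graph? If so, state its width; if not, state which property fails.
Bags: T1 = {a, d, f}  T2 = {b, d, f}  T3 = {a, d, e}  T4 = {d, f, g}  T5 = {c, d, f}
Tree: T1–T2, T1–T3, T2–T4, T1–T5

Yes; width 2.

Every vertex of G appears in some bag (union = {a, b, c, d, e, f, g}); every edge is covered by a bag; and for each vertex v the set of bags containing v is connected in the bag tree. The decomposition is therefore valid. The largest bag has 3 vertices, so the width is 2.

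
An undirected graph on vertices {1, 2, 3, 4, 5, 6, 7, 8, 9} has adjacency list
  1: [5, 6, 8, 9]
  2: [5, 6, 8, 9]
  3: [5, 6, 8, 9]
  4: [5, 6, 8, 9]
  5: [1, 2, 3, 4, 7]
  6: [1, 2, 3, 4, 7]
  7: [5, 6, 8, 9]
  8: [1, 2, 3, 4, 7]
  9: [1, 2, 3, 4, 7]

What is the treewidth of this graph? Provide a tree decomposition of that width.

Treewidth 4.
One optimal decomposition is:
Bags: B1 = {3, 5, 6, 8, 9}  B2 = {1, 5, 6, 8, 9}  B3 = {5, 6, 7, 8, 9}  B4 = {2, 5, 6, 8, 9}  B5 = {4, 5, 6, 8, 9}
Tree: B1–B2, B2–B3, B3–B4, B4–B5

Every bag has size at most 5, so the width is 5 − 1 = 4 and tw(G) ≤ 4. For the lower bound: the 5 vertex sets {3,8}, {1,6}, {7,9}, {5}, {2} are disjoint, each induces a connected subgraph, and every pair is joined by at least one edge of G. Contracting each set to a single vertex therefore yields K_{5} as a minor, and since treewidth is minor-monotone, tw(G) ≥ tw(K_{5}) = 4. Combining the bounds, tw(G) = 4.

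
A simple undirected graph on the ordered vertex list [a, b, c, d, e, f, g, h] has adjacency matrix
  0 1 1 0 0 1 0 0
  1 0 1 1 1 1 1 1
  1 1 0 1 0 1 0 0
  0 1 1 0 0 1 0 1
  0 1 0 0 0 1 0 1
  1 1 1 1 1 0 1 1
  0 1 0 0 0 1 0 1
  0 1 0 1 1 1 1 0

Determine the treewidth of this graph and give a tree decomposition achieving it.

Treewidth 3.
One optimal decomposition is:
Bags: B1 = {b, e, f, h}  B2 = {b, f, g, h}  B3 = {b, d, f, h}  B4 = {b, c, d, f}  B5 = {a, b, c, f}
Tree: B1–B2, B1–B3, B3–B4, B4–B5

Every bag has size at most 4, so the width is 4 − 1 = 3 and tw(G) ≤ 3. On the other hand G contains the 4-clique {b, d, f, h}. A clique must lie in a single bag of any decomposition, so no decomposition can have width below 3. Therefore the treewidth is 3.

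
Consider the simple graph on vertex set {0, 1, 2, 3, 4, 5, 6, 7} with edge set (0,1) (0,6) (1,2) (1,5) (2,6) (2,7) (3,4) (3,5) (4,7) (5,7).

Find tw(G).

2

A width-2 tree decomposition is:
Bags: B1 = {3, 4, 5}  B2 = {4, 5, 7}  B3 = {1, 5, 7}  B4 = {1, 2, 7}  B5 = {0, 1, 2}  B6 = {0, 2, 6}
Tree: B1–B2, B2–B3, B3–B4, B4–B5, B5–B6
Every bag has size at most 3, so the width is 3 − 1 = 2 and tw(G) ≤ 2. The edges 3–4–7–5–3 form a cycle, so G is not a tree and its treewidth is at least 2. The upper and lower bounds meet at 2, so that is the treewidth.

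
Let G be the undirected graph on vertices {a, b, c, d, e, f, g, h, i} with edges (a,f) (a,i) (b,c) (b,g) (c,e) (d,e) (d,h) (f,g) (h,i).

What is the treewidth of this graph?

2

A width-2 tree decomposition is:
Bags: B1 = {a, f, i}  B2 = {f, h, i}  B3 = {d, f, h}  B4 = {d, e, f}  B5 = {c, e, f}  B6 = {b, c, f}  B7 = {b, f, g}
Tree: B1–B2, B2–B3, B3–B4, B4–B5, B5–B6, B6–B7
The largest bag has 3 vertices, giving width 2; this decomposition certifies tw(G) ≤ 2. The edges f–a–i–h–d–e–c–b–g–f form a cycle, so G is not a tree and its treewidth is at least 2. Therefore the treewidth is 2.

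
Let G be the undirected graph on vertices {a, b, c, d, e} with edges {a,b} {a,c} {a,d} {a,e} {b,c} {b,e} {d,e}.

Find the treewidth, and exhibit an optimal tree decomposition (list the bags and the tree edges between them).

Treewidth 2.
One such decomposition:
Bags: B1 = {a, b, e}  B2 = {a, b, c}  B3 = {a, d, e}
Tree: B1–B2, B1–B3

Each bag holds 3 vertices, so the decomposition has width 2, which upper-bounds the treewidth. On the other hand G contains the 3-clique {a, d, e}. A clique must lie in a single bag of any decomposition, so no decomposition can have width below 2. Therefore the treewidth is 2.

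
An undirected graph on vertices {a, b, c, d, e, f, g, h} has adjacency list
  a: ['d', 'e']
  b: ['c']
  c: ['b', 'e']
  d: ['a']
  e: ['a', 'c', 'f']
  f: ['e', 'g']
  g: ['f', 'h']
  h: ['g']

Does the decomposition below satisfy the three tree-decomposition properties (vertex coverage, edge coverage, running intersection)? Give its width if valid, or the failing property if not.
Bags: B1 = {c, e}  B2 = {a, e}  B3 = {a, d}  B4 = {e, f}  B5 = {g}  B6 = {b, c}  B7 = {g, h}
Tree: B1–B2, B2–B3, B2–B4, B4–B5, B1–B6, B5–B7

No — edge (f,g) lies in no bag.

A tree decomposition must satisfy three properties: every vertex lies in some bag; for every edge, both endpoints lie together in some bag; and for every vertex, the bags containing it form a connected subtree. Here edge (f,g) lies in no bag, so the decomposition is invalid.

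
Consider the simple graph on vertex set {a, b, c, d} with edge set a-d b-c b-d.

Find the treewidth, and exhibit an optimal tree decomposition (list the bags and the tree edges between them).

Treewidth 1.
Bags: B1 = {a, d}  B2 = {b, d}  B3 = {b, c}
Tree: B1–B2, B2–B3

Each bag holds 2 vertices, so the decomposition has width 1, which upper-bounds the treewidth. G has an edge, so its treewidth is at least 1. Combining the bounds, tw(G) = 1.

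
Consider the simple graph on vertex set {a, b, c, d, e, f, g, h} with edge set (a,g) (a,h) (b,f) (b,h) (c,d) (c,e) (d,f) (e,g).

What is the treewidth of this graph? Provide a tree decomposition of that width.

Every bag has size at most 3, so the width is 3 − 1 = 2 and tw(G) ≤ 2. The edges c–d–f–b–h–a–g–e–c form a cycle, so G is not a tree and its treewidth is at least 2. Therefore the treewidth is 2.

Treewidth 2.
One such decomposition:
Bags: B1 = {c, d, f}  B2 = {b, c, f}  B3 = {b, c, h}  B4 = {a, c, h}  B5 = {a, c, g}  B6 = {c, e, g}
Tree: B1–B2, B2–B3, B3–B4, B4–B5, B5–B6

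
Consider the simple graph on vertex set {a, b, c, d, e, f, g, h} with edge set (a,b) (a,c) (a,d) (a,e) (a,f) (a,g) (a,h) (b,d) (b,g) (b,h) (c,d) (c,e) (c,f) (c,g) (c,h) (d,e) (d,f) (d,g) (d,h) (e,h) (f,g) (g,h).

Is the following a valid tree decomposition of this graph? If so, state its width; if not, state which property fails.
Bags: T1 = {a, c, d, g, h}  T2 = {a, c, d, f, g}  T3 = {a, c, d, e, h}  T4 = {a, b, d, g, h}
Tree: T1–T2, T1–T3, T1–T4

Yes; width 4.

Vertex coverage: the bags together contain {a, b, c, d, e, f, g, h}, the full vertex set. Edge coverage: each edge of G has both endpoints in at least one bag. Running intersection: for every vertex, the bags containing it form a connected subtree. All three properties hold, so this is a valid tree decomposition of width max|bag| − 1 = 4, and hence tw(G) ≤ 4.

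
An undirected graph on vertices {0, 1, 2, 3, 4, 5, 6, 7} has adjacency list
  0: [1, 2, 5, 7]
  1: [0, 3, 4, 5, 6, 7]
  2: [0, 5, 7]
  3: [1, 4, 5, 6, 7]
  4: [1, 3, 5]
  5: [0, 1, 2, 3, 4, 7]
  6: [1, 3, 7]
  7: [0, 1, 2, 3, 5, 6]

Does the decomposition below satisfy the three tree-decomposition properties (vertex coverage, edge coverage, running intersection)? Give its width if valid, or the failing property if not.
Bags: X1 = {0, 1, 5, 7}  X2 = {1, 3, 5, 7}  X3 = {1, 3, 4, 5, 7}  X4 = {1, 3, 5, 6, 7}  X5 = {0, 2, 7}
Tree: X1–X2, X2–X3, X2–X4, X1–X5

No — edge (5,2) lies in no bag.

A tree decomposition must satisfy three properties: every vertex lies in some bag; for every edge, both endpoints lie together in some bag; and for every vertex, the bags containing it form a connected subtree. Here edge (5,2) lies in no bag, so the decomposition is invalid.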